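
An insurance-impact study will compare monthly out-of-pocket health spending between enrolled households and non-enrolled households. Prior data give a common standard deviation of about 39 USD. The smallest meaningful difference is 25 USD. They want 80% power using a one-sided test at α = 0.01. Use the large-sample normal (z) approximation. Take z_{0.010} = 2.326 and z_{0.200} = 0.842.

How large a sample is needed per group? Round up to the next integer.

n = 49 per group

n = (z_α + z_β)² · (σ₁² + σ₂²) / δ²
  = (2.326 + 0.842)² · (2·39² = 3042) / 25²
  = 10.0362 · 3042 / 625
  = 48.85
Round up → n = 49 per group.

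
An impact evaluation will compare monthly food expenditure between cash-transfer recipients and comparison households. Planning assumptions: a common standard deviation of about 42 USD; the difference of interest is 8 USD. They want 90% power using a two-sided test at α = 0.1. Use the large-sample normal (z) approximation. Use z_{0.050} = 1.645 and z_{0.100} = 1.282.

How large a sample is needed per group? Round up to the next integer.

n = (z_{α/2} + z_β)² · (σ₁² + σ₂²) / δ²
  = (1.645 + 1.282)² · (2·42² = 3528) / 8²
  = 8.5673 · 3528 / 64
  = 472.27
Round up → n = 473 per group.

n = 473 per group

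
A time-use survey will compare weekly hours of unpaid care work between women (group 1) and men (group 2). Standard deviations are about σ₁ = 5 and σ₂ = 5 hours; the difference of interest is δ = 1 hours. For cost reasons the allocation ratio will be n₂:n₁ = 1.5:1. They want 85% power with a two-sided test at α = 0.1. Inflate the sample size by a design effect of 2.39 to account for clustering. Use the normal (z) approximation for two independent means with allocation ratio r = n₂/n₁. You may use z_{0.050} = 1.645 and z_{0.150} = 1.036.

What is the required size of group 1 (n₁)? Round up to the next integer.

n₁ = (z_{α/2} + z_β)² · (σ₁² + σ₂²/r) / δ²
   = (1.645 + 1.036)² · (5² + 5²/1.5) / 1²
   = 7.1878 · (25 + 16.6667) / 1
   = 7.1878 · 41.6667 / 1
   = 299.49
Design effect: 2.39 × 299.49 = 715.78.
Round up → n₁ = 716; n₂ = r·n₁ = 1.5 × 716 = 1074.

n₁ = 716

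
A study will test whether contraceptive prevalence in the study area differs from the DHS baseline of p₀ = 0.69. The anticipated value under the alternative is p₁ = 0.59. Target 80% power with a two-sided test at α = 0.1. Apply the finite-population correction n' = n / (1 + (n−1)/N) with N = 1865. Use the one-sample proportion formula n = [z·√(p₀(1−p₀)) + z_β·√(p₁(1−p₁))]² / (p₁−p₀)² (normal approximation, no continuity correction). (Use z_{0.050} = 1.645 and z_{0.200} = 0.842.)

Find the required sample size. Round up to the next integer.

n = [z_{α/2}·√(p₀q₀) + z_β·√(p₁q₁)]² / (p₁ − p₀)²
  = [1.645·√(0.69·0.31) + 0.842·√(0.59·0.41)]² / (-0.10)²
  = [1.645·0.4625 + 0.842·0.4918]² / 0.0100
  = [1.1749]² / 0.0100
  = 138.04
Finite-population correction (N = 1865): 138.04 / (1 + (138.04 − 1)/1865) = 128.60.
Round up → n = 129.

n = 129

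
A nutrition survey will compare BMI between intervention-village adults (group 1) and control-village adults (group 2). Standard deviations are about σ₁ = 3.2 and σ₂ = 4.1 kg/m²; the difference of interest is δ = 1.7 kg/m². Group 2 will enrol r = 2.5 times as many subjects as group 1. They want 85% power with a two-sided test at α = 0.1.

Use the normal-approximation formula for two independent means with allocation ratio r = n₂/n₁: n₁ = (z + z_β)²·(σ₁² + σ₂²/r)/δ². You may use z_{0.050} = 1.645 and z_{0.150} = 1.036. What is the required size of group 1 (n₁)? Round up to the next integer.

n₁ = 43

n₁ = (z_{α/2} + z_β)² · (σ₁² + σ₂²/r) / δ²
   = (1.645 + 1.036)² · (3.2² + 4.1²/2.5) / 1.7²
   = 7.1878 · (10.24 + 6.724) / 2.89
   = 7.1878 · 16.964 / 2.89
   = 42.19
Round up → n₁ = 43; n₂ = r·n₁ = 2.5 × 43 = 108.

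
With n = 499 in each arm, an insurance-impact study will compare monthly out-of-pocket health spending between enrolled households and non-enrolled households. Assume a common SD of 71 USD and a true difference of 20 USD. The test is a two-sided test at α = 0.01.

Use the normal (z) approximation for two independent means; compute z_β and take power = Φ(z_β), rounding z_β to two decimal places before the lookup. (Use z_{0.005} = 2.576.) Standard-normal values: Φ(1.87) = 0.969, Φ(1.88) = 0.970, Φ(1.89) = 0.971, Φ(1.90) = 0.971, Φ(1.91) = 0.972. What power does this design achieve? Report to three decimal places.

z_β = δ·√(n/(σ₁²+σ₂²)) − z_{α/2}
    = 20 · √(499/10082) − 2.576
    = 20 · 0.22247 − 2.576
    = 4.4495 − 2.576 = 1.8735 → 1.87
Power = Φ(1.87) = 0.969.

Power ≈ 0.969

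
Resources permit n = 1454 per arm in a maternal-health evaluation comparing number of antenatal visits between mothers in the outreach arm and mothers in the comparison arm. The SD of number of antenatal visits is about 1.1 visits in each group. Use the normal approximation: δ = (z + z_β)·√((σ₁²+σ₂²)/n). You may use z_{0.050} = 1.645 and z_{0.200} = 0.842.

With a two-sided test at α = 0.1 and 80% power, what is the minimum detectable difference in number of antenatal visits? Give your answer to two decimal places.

Minimum detectable difference ≈ 0.10 visits

δ = (z_{α/2} + z_β) · √((σ₁²+σ₂²)/n)
  = (1.645 + 0.842) · √(2.42/1454)
  = 2.487 · √0.00166
  = 2.487 · 0.0408
  = 0.1015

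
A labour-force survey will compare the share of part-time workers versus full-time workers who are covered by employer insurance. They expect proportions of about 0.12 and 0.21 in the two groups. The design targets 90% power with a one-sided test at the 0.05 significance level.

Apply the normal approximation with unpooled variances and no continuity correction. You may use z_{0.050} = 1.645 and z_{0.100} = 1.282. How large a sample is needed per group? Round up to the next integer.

n = (z_α + z_β)² · [p₁(1−p₁) + p₂(1−p₂)] / (p₁ − p₂)²
  = (1.645 + 1.282)² · (0.12·0.88 + 0.21·0.79) / (-0.09)²
  = (2.927)² · (0.1056 + 0.1659) / 0.0081
  = 8.5673 · 0.2715 / 0.0081
  = 287.16
Round up → n = 288 per group.

n = 288 per group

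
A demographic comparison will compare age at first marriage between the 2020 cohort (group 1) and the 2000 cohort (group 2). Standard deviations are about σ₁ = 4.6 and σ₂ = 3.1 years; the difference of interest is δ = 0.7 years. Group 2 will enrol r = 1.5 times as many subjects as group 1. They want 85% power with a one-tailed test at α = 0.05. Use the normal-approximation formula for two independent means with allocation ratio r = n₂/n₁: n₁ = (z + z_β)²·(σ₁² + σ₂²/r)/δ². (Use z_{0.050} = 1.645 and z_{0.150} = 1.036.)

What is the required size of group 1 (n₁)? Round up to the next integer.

n₁ = (z_α + z_β)² · (σ₁² + σ₂²/r) / δ²
   = (1.645 + 1.036)² · (4.6² + 3.1²/1.5) / 0.7²
   = 7.1878 · (21.16 + 6.4067) / 0.49
   = 7.1878 · 27.5667 / 0.49
   = 404.37
Round up → n₁ = 405; n₂ = r·n₁ = 1.5 × 405 = 608.

n₁ = 405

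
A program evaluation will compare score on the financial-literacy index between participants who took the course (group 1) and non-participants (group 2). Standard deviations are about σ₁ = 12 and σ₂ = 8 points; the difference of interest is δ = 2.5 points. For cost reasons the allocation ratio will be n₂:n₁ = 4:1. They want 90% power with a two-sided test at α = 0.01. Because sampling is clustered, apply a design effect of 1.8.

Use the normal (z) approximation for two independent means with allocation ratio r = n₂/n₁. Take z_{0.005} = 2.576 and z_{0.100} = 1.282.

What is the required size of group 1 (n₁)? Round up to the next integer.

n₁ = 686

n₁ = (z_{α/2} + z_β)² · (σ₁² + σ₂²/r) / δ²
   = (2.576 + 1.282)² · (12² + 8²/4) / 2.5²
   = 14.8842 · (144 + 16) / 6.25
   = 14.8842 · 160 / 6.25
   = 381.03
Design effect: 1.8 × 381.03 = 685.86.
Round up → n₁ = 686; n₂ = r·n₁ = 4 × 686 = 2744.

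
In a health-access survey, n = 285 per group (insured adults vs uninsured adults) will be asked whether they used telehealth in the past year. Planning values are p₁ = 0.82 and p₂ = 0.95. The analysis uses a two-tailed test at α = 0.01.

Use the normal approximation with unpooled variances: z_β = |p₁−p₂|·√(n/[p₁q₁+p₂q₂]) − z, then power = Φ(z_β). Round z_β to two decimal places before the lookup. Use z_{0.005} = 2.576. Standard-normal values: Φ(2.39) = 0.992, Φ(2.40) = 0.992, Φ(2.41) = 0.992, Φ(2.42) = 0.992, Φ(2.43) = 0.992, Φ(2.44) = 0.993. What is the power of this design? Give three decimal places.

Power ≈ 0.992

z_β = |p₁−p₂|·√(n/[p₁q₁+p₂q₂]) − z_{α/2}
    = 0.13 · √(285/0.1951) − 2.576
    = 0.13 · 38.2203 − 2.576
    = 4.9686 − 2.576 = 2.3926 → 2.39
Power = Φ(2.39) = 0.992.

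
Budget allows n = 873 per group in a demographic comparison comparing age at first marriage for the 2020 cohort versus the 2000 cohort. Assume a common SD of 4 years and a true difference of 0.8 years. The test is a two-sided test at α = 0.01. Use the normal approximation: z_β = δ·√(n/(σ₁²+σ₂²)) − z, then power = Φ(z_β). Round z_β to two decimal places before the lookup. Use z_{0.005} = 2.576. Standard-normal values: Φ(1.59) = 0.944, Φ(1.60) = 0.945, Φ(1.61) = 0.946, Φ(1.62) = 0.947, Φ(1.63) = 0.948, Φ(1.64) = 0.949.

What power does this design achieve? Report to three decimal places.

z_β = δ·√(n/(σ₁²+σ₂²)) − z_{α/2}
    = 0.8 · √(873/32) − 2.576
    = 0.8 · 5.22315 − 2.576
    = 4.1785 − 2.576 = 1.6025 → 1.60
Power = Φ(1.60) = 0.945.

Power ≈ 0.945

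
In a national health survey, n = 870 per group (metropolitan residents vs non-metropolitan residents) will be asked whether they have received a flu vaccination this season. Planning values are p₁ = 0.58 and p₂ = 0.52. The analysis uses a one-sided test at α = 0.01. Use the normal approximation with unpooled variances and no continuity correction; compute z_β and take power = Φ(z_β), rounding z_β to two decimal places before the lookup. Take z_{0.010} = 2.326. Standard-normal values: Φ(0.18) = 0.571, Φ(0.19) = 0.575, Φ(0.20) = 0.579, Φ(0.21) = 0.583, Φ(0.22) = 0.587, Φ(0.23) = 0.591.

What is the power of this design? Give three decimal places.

Power ≈ 0.575

z_β = |p₁−p₂|·√(n/[p₁q₁+p₂q₂]) − z_α
    = 0.06 · √(870/0.4932) − 2.326
    = 0.06 · 41.9999 − 2.326
    = 2.5200 − 2.326 = 0.1940 → 0.19
Power = Φ(0.19) = 0.575.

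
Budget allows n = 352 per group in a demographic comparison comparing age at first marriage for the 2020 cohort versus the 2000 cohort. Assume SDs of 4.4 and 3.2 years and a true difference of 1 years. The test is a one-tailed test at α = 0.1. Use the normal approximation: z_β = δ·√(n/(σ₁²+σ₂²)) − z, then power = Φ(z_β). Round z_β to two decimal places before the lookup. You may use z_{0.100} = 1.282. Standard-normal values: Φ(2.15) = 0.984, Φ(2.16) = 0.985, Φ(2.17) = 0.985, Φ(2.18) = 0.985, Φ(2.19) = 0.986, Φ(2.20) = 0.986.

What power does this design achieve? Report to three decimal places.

z_β = δ·√(n/(σ₁²+σ₂²)) − z_α
    = 1 · √(352/29.6) − 1.282
    = 1 · 3.44846 − 1.282
    = 3.4485 − 1.282 = 2.1665 → 2.17
Power = Φ(2.17) = 0.985.

Power ≈ 0.985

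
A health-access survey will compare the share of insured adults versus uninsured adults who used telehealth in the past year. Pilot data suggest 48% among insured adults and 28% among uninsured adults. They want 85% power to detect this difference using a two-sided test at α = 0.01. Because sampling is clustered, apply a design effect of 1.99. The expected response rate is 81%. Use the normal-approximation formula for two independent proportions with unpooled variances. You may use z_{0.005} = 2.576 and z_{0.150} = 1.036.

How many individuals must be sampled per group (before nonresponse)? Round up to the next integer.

n = (z_{α/2} + z_β)² · [p₁(1−p₁) + p₂(1−p₂)] / (p₁ − p₂)²
  = (2.576 + 1.036)² · (0.48·0.52 + 0.28·0.72) / (0.20)²
  = (3.612)² · (0.2496 + 0.2016) / 0.0400
  = 13.0465 · 0.4512 / 0.0400
  = 147.17
Design effect: 1.99 × 147.17 = 292.86.
Adjust for 81% response: 292.86 / 0.81 = 361.55.
Round up → n = 362 per group.

n = 362 per group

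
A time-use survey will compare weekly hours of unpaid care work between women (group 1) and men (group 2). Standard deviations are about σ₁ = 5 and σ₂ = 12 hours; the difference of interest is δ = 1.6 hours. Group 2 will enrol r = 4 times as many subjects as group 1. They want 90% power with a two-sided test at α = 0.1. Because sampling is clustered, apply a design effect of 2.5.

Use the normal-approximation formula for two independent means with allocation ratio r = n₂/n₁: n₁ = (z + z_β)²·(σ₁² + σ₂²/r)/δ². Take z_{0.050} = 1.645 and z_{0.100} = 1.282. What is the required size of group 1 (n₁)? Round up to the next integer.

n₁ = (z_{α/2} + z_β)² · (σ₁² + σ₂²/r) / δ²
   = (1.645 + 1.282)² · (5² + 12²/4) / 1.6²
   = 8.5673 · (25 + 36) / 2.56
   = 8.5673 · 61 / 2.56
   = 204.14
Design effect: 2.5 × 204.14 = 510.36.
Round up → n₁ = 511; n₂ = r·n₁ = 4 × 511 = 2044.

n₁ = 511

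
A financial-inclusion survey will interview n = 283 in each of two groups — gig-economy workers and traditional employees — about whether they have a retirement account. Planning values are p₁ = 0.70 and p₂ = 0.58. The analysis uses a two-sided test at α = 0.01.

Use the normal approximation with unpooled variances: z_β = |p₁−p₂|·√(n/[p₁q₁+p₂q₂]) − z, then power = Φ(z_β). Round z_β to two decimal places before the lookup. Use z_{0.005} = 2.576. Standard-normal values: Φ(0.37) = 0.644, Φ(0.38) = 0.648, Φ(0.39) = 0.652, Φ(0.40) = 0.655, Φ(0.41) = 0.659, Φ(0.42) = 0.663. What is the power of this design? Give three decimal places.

Power ≈ 0.663

z_β = |p₁−p₂|·√(n/[p₁q₁+p₂q₂]) − z_{α/2}
    = 0.12 · √(283/0.4536) − 2.576
    = 0.12 · 24.9779 − 2.576
    = 2.9974 − 2.576 = 0.4214 → 0.42
Power = Φ(0.42) = 0.663.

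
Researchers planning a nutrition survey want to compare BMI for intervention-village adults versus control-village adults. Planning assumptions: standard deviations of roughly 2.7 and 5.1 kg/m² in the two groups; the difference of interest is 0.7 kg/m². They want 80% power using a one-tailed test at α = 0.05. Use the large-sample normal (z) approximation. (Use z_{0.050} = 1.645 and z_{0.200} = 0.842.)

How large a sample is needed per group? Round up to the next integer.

n = (z_α + z_β)² · (σ₁² + σ₂²) / δ²
  = (1.645 + 0.842)² · (2.7² + 5.1² = 33.3) / 0.7²
  = 6.1852 · 33.3 / 0.49
  = 420.34
Round up → n = 421 per group.

n = 421 per group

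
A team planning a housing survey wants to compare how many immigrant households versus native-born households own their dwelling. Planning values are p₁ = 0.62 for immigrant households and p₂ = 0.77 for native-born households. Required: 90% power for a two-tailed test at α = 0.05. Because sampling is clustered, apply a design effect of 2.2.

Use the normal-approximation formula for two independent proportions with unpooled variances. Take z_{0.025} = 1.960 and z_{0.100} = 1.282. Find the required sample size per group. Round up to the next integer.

n = 425 per group

n = (z_{α/2} + z_β)² · [p₁(1−p₁) + p₂(1−p₂)] / (p₁ − p₂)²
  = (1.960 + 1.282)² · (0.62·0.38 + 0.77·0.23) / (-0.15)²
  = (3.242)² · (0.2356 + 0.1771) / 0.0225
  = 10.5106 · 0.4127 / 0.0225
  = 192.79
Design effect: 2.2 × 192.79 = 424.13.
Round up → n = 425 per group.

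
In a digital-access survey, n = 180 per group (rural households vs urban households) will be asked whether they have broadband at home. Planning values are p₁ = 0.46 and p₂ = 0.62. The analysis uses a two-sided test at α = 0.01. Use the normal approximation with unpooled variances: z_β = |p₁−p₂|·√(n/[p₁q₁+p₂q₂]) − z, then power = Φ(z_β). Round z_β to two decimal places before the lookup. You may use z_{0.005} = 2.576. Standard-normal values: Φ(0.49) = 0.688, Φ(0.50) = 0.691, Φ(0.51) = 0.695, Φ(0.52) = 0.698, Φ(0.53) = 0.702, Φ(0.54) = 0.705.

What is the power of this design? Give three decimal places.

Power ≈ 0.695

z_β = |p₁−p₂|·√(n/[p₁q₁+p₂q₂]) − z_{α/2}
    = 0.16 · √(180/0.4840) − 2.576
    = 0.16 · 19.2847 − 2.576
    = 3.0856 − 2.576 = 0.5096 → 0.51
Power = Φ(0.51) = 0.695.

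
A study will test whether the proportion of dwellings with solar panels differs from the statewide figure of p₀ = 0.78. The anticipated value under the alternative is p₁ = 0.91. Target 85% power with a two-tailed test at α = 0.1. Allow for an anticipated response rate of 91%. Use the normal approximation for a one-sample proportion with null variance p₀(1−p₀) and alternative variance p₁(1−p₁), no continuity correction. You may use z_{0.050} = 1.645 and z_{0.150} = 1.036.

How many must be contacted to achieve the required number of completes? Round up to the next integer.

n = [z_{α/2}·√(p₀q₀) + z_β·√(p₁q₁)]² / (p₁ − p₀)²
  = [1.645·√(0.78·0.22) + 1.036·√(0.91·0.09)]² / (0.13)²
  = [1.645·0.4142 + 1.036·0.2862]² / 0.0169
  = [0.9779]² / 0.0169
  = 56.59
Adjust for 91% response: 56.59 / 0.91 = 62.18.
Round up → n = 63.

n = 63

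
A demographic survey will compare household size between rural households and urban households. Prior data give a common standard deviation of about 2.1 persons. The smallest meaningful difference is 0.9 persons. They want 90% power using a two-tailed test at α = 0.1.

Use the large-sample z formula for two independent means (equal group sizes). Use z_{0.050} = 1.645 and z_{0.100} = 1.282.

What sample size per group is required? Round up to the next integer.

n = (z_{α/2} + z_β)² · (σ₁² + σ₂²) / δ²
  = (1.645 + 1.282)² · (2·2.1² = 8.82) / 0.9²
  = 8.5673 · 8.82 / 0.81
  = 93.29
Round up → n = 94 per group.

n = 94 per group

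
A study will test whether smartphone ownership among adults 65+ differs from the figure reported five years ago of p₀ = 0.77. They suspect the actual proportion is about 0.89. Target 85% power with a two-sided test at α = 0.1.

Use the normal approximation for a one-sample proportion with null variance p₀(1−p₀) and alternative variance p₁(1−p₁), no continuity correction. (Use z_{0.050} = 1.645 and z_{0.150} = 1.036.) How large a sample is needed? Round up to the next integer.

n = [z_{α/2}·√(p₀q₀) + z_β·√(p₁q₁)]² / (p₁ − p₀)²
  = [1.645·√(0.77·0.23) + 1.036·√(0.89·0.11)]² / (0.12)²
  = [1.645·0.4208 + 1.036·0.3129]² / 0.0144
  = [1.0164]² / 0.0144
  = 71.74
Round up → n = 72.

n = 72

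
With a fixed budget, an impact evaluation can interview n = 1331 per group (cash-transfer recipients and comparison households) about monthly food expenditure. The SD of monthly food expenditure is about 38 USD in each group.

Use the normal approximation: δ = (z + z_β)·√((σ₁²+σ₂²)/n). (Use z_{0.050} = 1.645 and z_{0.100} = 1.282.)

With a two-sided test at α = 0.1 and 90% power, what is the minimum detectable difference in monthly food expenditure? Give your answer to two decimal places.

Minimum detectable difference ≈ 4.31 USD

δ = (z_{α/2} + z_β) · √((σ₁²+σ₂²)/n)
  = (1.645 + 1.282) · √(2888/1331)
  = 2.927 · √2.1698
  = 2.927 · 1.4730
  = 4.3115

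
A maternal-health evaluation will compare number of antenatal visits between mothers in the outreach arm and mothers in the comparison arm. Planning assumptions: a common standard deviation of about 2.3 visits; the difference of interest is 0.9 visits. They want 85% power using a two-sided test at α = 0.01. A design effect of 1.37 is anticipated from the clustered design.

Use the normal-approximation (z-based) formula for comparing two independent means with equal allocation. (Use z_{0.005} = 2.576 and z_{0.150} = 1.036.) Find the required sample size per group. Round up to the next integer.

n = 234 per group

n = (z_{α/2} + z_β)² · (σ₁² + σ₂²) / δ²
  = (2.576 + 1.036)² · (2·2.3² = 10.58) / 0.9²
  = 13.0465 · 10.58 / 0.81
  = 170.41
Design effect: 1.37 × 170.41 = 233.46.
Round up → n = 234 per group.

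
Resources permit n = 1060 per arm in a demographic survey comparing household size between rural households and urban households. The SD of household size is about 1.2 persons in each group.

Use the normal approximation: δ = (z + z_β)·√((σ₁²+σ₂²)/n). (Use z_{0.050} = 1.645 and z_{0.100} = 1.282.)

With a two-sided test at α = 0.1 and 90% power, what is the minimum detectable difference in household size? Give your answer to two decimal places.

Minimum detectable difference ≈ 0.15 persons

δ = (z_{α/2} + z_β) · √((σ₁²+σ₂²)/n)
  = (1.645 + 1.282) · √(2.88/1060)
  = 2.927 · √0.00272
  = 2.927 · 0.0521
  = 0.1526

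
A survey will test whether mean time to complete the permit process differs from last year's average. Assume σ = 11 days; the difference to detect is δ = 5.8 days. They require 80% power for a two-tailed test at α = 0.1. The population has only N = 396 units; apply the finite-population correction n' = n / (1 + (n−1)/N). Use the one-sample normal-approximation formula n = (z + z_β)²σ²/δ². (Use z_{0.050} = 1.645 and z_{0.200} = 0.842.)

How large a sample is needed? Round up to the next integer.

n = 22

n = (z_{α/2} + z_β)² · σ² / δ²
  = (1.645 + 0.842)² · 11² / 5.8²
  = 6.1852 · 121 / 33.64
  = 22.25
Finite-population correction (N = 396): 22.25 / (1 + (22.25 − 1)/396) = 21.11.
Round up → n = 22.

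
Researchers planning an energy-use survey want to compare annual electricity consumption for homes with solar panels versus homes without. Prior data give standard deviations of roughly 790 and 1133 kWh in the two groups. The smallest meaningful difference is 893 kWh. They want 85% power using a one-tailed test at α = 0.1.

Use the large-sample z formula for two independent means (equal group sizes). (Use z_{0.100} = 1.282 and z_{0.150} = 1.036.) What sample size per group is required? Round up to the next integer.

n = (z_α + z_β)² · (σ₁² + σ₂²) / δ²
  = (1.282 + 1.036)² · (790² + 1133² = 1907789) / 893²
  = 5.3731 · 1907789 / 797449
  = 12.85
Round up → n = 13 per group.

n = 13 per group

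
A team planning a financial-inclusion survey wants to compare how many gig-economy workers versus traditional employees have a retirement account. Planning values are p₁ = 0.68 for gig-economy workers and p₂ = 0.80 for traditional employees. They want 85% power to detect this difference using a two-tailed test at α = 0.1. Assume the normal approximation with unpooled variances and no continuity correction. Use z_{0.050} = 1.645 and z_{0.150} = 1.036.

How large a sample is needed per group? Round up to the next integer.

n = (z_{α/2} + z_β)² · [p₁(1−p₁) + p₂(1−p₂)] / (p₁ − p₂)²
  = (1.645 + 1.036)² · (0.68·0.32 + 0.80·0.20) / (-0.12)²
  = (2.681)² · (0.2176 + 0.1600) / 0.0144
  = 7.1878 · 0.3776 / 0.0144
  = 188.48
Round up → n = 189 per group.

n = 189 per group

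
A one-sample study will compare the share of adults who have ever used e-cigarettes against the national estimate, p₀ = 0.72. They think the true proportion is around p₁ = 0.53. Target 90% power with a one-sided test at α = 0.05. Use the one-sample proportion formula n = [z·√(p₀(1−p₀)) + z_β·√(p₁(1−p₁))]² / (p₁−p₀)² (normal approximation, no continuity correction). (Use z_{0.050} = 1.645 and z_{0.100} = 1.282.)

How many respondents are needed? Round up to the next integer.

n = 53

n = [z_α·√(p₀q₀) + z_β·√(p₁q₁)]² / (p₁ − p₀)²
  = [1.645·√(0.72·0.28) + 1.282·√(0.53·0.47)]² / (-0.19)²
  = [1.645·0.4490 + 1.282·0.4991]² / 0.0361
  = [1.3784]² / 0.0361
  = 52.63
Round up → n = 53.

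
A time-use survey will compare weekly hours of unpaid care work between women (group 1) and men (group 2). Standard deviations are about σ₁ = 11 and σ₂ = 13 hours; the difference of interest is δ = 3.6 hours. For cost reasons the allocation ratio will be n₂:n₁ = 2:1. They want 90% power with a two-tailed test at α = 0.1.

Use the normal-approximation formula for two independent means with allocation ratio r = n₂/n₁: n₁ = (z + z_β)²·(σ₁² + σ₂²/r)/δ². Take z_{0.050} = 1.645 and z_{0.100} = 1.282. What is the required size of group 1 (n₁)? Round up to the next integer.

n₁ = 136

n₁ = (z_{α/2} + z_β)² · (σ₁² + σ₂²/r) / δ²
   = (1.645 + 1.282)² · (11² + 13²/2) / 3.6²
   = 8.5673 · (121 + 84.5) / 12.96
   = 8.5673 · 205.5 / 12.96
   = 135.85
Round up → n₁ = 136; n₂ = r·n₁ = 2 × 136 = 272.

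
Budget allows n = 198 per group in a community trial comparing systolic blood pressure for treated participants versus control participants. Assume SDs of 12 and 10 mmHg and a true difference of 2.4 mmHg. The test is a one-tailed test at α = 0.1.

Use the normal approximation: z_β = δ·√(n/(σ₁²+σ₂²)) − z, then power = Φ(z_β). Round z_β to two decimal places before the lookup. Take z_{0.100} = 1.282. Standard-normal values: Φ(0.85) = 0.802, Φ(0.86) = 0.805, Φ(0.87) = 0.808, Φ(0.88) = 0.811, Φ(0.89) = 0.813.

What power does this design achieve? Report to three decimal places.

Power ≈ 0.811

z_β = δ·√(n/(σ₁²+σ₂²)) − z_α
    = 2.4 · √(198/244) − 1.282
    = 2.4 · 0.90082 − 1.282
    = 2.1620 − 1.282 = 0.8800 → 0.88
Power = Φ(0.88) = 0.811.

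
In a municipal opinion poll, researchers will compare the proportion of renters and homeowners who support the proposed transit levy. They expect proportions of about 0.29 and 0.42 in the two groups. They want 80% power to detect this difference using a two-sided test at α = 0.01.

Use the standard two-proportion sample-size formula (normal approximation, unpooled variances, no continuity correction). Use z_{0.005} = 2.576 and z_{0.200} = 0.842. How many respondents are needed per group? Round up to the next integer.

n = 311 per group

n = (z_{α/2} + z_β)² · [p₁(1−p₁) + p₂(1−p₂)] / (p₁ − p₂)²
  = (2.576 + 0.842)² · (0.29·0.71 + 0.42·0.58) / (-0.13)²
  = (3.418)² · (0.2059 + 0.2436) / 0.0169
  = 11.6827 · 0.4495 / 0.0169
  = 310.73
Round up → n = 311 per group.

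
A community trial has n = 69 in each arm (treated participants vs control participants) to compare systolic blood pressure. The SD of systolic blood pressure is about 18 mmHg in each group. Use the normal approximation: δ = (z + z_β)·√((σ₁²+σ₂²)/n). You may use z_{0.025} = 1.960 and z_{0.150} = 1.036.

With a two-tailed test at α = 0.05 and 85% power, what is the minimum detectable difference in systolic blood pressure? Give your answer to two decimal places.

Minimum detectable difference ≈ 9.18 mmHg

δ = (z_{α/2} + z_β) · √((σ₁²+σ₂²)/n)
  = (1.960 + 1.036) · √(648/69)
  = 2.996 · √9.3913
  = 2.996 · 3.0645
  = 9.1813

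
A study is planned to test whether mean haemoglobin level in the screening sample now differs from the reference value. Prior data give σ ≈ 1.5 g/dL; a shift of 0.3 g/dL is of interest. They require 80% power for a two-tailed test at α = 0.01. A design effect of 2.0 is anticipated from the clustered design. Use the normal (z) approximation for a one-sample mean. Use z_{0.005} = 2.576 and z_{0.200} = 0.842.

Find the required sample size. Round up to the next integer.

n = (z_{α/2} + z_β)² · σ² / δ²
  = (2.576 + 0.842)² · 1.5² / 0.3²
  = 11.6827 · 2.25 / 0.09
  = 292.07
Design effect: 2.0 × 292.07 = 584.14.
Round up → n = 585.

n = 585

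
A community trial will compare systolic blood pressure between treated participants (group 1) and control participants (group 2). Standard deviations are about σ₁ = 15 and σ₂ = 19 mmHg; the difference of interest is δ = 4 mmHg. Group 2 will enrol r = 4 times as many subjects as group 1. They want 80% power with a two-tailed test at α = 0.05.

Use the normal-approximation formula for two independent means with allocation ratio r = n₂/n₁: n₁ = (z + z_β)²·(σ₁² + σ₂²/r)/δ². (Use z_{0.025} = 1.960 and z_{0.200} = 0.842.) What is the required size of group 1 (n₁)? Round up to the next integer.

n₁ = 155

n₁ = (z_{α/2} + z_β)² · (σ₁² + σ₂²/r) / δ²
   = (1.960 + 0.842)² · (15² + 19²/4) / 4²
   = 7.8512 · (225 + 90.25) / 16
   = 7.8512 · 315.25 / 16
   = 154.69
Round up → n₁ = 155; n₂ = r·n₁ = 4 × 155 = 620.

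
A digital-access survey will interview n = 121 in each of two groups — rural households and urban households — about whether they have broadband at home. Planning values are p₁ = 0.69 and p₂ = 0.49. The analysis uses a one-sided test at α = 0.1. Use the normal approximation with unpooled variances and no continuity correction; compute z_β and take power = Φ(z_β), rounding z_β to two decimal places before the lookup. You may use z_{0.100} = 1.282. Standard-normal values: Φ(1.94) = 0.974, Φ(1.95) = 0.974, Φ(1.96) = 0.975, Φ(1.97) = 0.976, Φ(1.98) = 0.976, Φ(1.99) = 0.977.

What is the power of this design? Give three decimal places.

Power ≈ 0.974

z_β = |p₁−p₂|·√(n/[p₁q₁+p₂q₂]) − z_α
    = 0.20 · √(121/0.4638) − 1.282
    = 0.20 · 16.1520 − 1.282
    = 3.2304 − 1.282 = 1.9484 → 1.95
Power = Φ(1.95) = 0.974.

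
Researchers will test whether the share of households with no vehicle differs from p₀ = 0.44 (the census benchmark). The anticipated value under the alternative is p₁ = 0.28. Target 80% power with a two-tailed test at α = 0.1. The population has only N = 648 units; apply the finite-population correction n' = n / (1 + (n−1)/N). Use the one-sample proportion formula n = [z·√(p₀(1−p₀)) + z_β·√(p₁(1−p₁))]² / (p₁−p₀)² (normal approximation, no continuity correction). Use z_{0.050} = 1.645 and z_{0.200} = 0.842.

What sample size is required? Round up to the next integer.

n = 52

n = [z_{α/2}·√(p₀q₀) + z_β·√(p₁q₁)]² / (p₁ − p₀)²
  = [1.645·√(0.44·0.56) + 0.842·√(0.28·0.72)]² / (-0.16)²
  = [1.645·0.4964 + 0.842·0.4490]² / 0.0256
  = [1.1946]² / 0.0256
  = 55.75
Finite-population correction (N = 648): 55.75 / (1 + (55.75 − 1)/648) = 51.40.
Round up → n = 52.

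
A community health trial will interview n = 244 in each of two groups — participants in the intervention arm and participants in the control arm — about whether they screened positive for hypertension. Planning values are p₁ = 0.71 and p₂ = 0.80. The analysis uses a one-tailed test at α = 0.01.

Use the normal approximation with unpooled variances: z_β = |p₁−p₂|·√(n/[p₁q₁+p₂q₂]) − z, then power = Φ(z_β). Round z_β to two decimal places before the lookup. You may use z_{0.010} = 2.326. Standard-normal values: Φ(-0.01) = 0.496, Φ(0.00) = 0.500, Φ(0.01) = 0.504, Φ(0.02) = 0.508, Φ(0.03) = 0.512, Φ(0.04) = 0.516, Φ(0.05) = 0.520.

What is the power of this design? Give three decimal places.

z_β = |p₁−p₂|·√(n/[p₁q₁+p₂q₂]) − z_α
    = 0.09 · √(244/0.3659) − 2.326
    = 0.09 · 25.8234 − 2.326
    = 2.3241 − 2.326 = -0.0019 → -0.00
Power = Φ(-0.00) = 0.500.

Power ≈ 0.500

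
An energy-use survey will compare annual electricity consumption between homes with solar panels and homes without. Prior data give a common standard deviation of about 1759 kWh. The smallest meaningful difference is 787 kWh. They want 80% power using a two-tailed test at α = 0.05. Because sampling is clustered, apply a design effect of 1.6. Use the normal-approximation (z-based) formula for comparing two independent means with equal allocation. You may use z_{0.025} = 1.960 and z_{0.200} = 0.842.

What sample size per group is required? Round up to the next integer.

n = (z_{α/2} + z_β)² · (σ₁² + σ₂²) / δ²
  = (1.960 + 0.842)² · (2·1759² = 6188162) / 787²
  = 7.8512 · 6188162 / 619369
  = 78.44
Design effect: 1.6 × 78.44 = 125.51.
Round up → n = 126 per group.

n = 126 per group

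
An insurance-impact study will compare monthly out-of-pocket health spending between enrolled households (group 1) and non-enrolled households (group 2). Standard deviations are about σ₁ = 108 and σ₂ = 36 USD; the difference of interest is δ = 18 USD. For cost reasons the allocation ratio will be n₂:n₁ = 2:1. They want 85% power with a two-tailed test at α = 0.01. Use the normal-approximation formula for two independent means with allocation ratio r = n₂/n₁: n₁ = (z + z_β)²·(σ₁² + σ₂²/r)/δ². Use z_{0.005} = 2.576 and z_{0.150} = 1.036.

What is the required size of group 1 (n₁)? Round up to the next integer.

n₁ = (z_{α/2} + z_β)² · (σ₁² + σ₂²/r) / δ²
   = (2.576 + 1.036)² · (108² + 36²/2) / 18²
   = 13.0465 · (11664 + 648) / 324
   = 13.0465 · 12312 / 324
   = 495.77
Round up → n₁ = 496; n₂ = r·n₁ = 2 × 496 = 992.

n₁ = 496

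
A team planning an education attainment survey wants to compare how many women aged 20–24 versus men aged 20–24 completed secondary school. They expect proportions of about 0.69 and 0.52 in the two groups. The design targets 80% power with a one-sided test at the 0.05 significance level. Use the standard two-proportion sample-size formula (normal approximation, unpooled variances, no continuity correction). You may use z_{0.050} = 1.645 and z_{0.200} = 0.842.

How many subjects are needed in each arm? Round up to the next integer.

n = 100 per group

n = (z_α + z_β)² · [p₁(1−p₁) + p₂(1−p₂)] / (p₁ − p₂)²
  = (1.645 + 0.842)² · (0.69·0.31 + 0.52·0.48) / (0.17)²
  = (2.487)² · (0.2139 + 0.2496) / 0.0289
  = 6.1852 · 0.4635 / 0.0289
  = 99.20
Round up → n = 100 per group.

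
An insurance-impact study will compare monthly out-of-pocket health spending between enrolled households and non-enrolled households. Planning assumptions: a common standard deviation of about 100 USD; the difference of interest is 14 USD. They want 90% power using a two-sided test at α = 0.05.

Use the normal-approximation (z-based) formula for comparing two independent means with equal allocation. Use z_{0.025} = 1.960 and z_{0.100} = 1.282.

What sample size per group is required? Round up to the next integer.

n = (z_{α/2} + z_β)² · (σ₁² + σ₂²) / δ²
  = (1.960 + 1.282)² · (2·100² = 20000) / 14²
  = 10.5106 · 20000 / 196
  = 1072.51
Round up → n = 1073 per group.

n = 1073 per group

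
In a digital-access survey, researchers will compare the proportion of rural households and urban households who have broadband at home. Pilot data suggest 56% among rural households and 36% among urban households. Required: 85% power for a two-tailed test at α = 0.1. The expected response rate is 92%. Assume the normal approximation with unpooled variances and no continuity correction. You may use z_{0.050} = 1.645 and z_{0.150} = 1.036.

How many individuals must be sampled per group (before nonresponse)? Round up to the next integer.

n = (z_{α/2} + z_β)² · [p₁(1−p₁) + p₂(1−p₂)] / (p₁ − p₂)²
  = (1.645 + 1.036)² · (0.56·0.44 + 0.36·0.64) / (0.20)²
  = (2.681)² · (0.2464 + 0.2304) / 0.0400
  = 7.1878 · 0.4768 / 0.0400
  = 85.68
Adjust for 92% response: 85.68 / 0.92 = 93.13.
Round up → n = 94 per group.

n = 94 per group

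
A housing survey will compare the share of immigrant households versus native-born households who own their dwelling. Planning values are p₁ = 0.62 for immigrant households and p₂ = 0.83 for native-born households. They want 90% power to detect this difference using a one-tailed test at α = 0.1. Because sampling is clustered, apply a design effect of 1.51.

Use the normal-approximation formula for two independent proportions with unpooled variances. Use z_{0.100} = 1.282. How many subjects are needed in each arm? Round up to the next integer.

n = 85 per group

n = (z_α + z_β)² · [p₁(1−p₁) + p₂(1−p₂)] / (p₁ − p₂)²
  = (1.282 + 1.282)² · (0.62·0.38 + 0.83·0.17) / (-0.21)²
  = (2.564)² · (0.2356 + 0.1411) / 0.0441
  = 6.5741 · 0.3767 / 0.0441
  = 56.16
Design effect: 1.51 × 56.16 = 84.79.
Round up → n = 85 per group.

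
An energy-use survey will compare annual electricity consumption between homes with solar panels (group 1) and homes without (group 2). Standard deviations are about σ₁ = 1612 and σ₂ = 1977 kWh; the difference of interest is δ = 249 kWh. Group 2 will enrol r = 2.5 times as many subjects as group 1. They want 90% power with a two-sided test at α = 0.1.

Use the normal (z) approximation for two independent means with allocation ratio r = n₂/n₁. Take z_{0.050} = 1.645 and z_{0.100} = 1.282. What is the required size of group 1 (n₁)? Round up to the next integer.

n₁ = 576

n₁ = (z_{α/2} + z_β)² · (σ₁² + σ₂²/r) / δ²
   = (1.645 + 1.282)² · (1612² + 1977²/2.5) / 249²
   = 8.5673 · (2598544 + 1563411.6) / 62001
   = 8.5673 · 4161955.6 / 62001
   = 575.10
Round up → n₁ = 576; n₂ = r·n₁ = 2.5 × 576 = 1440.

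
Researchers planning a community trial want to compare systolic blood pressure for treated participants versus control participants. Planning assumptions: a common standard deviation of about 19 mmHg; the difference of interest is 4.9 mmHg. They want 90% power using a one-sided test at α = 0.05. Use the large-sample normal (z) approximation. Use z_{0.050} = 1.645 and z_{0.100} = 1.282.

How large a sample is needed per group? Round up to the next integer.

n = 258 per group

n = (z_α + z_β)² · (σ₁² + σ₂²) / δ²
  = (1.645 + 1.282)² · (2·19² = 722) / 4.9²
  = 8.5673 · 722 / 24.01
  = 257.63
Round up → n = 258 per group.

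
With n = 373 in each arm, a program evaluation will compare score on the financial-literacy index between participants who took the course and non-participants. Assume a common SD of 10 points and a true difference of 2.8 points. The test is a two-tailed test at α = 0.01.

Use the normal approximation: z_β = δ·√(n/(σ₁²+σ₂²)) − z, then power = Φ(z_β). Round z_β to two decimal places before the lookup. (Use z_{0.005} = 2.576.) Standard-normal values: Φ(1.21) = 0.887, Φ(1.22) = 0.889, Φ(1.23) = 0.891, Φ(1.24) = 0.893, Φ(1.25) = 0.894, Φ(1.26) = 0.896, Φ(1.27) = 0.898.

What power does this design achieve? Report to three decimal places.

Power ≈ 0.894

z_β = δ·√(n/(σ₁²+σ₂²)) − z_{α/2}
    = 2.8 · √(373/200) − 2.576
    = 2.8 · 1.36565 − 2.576
    = 3.8238 − 2.576 = 1.2478 → 1.25
Power = Φ(1.25) = 0.894.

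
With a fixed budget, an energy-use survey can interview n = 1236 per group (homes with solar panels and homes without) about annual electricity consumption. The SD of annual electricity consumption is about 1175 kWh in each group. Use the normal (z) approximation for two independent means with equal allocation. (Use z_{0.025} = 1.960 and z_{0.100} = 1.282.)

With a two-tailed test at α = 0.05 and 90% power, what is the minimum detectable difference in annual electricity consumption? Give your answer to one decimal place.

Minimum detectable difference ≈ 153.2 kWh

δ = (z_{α/2} + z_β) · √((σ₁²+σ₂²)/n)
  = (1.960 + 1.282) · √(2761250/1236)
  = 3.242 · √2234.0
  = 3.242 · 47.2654
  = 153.2345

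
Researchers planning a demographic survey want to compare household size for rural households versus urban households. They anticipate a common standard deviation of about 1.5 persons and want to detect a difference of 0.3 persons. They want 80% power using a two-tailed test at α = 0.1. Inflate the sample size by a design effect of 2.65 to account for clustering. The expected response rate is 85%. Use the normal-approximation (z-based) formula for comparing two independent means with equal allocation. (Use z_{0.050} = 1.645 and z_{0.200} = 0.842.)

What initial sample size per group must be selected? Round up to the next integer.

n = (z_{α/2} + z_β)² · (σ₁² + σ₂²) / δ²
  = (1.645 + 0.842)² · (2·1.5² = 4.5) / 0.3²
  = 6.1852 · 4.5 / 0.09
  = 309.26
Design effect: 2.65 × 309.26 = 819.53.
Adjust for 85% response: 819.53 / 0.85 = 964.16.
Round up → n = 965 per group.

n = 965 per group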